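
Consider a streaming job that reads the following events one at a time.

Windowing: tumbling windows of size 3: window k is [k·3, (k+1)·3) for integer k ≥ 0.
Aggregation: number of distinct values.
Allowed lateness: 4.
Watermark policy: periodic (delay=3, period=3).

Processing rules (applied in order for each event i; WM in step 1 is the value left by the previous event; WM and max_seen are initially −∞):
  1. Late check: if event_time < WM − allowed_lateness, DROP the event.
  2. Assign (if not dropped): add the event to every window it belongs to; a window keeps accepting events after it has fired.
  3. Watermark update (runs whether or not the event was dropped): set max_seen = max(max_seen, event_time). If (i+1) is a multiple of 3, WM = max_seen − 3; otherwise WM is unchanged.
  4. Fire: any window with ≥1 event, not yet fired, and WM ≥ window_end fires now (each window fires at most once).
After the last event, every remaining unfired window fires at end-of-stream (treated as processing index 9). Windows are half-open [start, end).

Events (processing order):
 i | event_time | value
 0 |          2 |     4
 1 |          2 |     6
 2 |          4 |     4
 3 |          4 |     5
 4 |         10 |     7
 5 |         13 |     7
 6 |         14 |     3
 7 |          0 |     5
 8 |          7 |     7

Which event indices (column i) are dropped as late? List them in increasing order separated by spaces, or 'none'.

i=0 t=2 v=4: → [0,3); WM=−∞
i=1 t=2 v=6: → [0,3); WM=−∞
i=2 t=4 v=4: → [3,6); WM=1
i=3 t=4 v=5: → [3,6); WM=1
i=4 t=10 v=7: → [9,12); WM=1
i=5 t=13 v=7: → [12,15); WM=10; [0,3) fires=2 [3,6) fires=2
i=6 t=14 v=3: → [12,15); WM=10
i=7 t=0 v=5: DROP (t<10-4); WM=10
i=8 t=7 v=7: → [6,9); WM=11; [6,9) fires=1

7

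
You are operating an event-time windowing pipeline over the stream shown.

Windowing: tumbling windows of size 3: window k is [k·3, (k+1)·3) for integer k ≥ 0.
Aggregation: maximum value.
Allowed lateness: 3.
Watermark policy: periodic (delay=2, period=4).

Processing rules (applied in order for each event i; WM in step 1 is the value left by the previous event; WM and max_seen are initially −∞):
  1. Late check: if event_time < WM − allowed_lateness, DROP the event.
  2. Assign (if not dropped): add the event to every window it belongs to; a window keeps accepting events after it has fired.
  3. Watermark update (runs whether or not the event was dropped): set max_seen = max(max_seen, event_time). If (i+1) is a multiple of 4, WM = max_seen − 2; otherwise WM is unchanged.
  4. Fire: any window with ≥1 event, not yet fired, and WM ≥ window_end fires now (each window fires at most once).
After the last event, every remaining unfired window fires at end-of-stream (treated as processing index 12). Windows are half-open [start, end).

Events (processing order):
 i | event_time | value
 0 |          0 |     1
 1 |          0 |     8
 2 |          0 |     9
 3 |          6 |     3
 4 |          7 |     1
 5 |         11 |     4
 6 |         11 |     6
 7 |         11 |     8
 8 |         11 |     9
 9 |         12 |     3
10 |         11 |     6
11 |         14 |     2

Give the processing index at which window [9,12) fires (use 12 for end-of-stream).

i=0 t=0 v=1: → [0,3); WM=−∞
i=1 t=0 v=8: → [0,3); WM=−∞
i=2 t=0 v=9: → [0,3); WM=−∞
i=3 t=6 v=3: → [6,9); WM=4; [0,3) fires=9
i=4 t=7 v=1: → [6,9); WM=4
i=5 t=11 v=4: → [9,12); WM=4
i=6 t=11 v=6: → [9,12); WM=4
i=7 t=11 v=8: → [9,12); WM=9; [6,9) fires=3
i=8 t=11 v=9: → [9,12); WM=9
i=9 t=12 v=3: → [12,15); WM=9
i=10 t=11 v=6: → [9,12); WM=9
i=11 t=14 v=2: → [12,15); WM=12; [9,12) fires=9

11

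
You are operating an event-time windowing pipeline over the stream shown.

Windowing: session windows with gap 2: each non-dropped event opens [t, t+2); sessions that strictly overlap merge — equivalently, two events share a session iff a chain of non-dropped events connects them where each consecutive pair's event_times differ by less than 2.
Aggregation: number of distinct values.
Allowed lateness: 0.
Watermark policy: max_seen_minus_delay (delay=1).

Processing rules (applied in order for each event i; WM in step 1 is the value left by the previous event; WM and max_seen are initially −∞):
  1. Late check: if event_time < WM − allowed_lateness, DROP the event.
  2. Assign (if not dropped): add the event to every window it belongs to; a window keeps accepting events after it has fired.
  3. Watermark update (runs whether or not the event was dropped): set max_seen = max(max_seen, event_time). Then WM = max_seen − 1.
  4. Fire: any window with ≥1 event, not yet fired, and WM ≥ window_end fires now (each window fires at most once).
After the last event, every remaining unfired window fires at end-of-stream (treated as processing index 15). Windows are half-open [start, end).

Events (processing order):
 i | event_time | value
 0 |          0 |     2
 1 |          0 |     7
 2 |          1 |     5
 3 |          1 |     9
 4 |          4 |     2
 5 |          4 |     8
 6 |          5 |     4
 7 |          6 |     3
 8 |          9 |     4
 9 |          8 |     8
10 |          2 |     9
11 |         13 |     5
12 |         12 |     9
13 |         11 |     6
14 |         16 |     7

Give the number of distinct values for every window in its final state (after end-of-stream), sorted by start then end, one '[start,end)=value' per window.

i=0 t=0 v=2: → [0,2); WM=-1
i=1 t=0 v=7: → [0,2); WM=-1
i=2 t=1 v=5: → [0,3); WM=0
i=3 t=1 v=9: → [0,3); WM=0
i=4 t=4 v=2: → [4,6); WM=3
i=5 t=4 v=8: → [4,6); WM=3
i=6 t=5 v=4: → [4,7); WM=4
i=7 t=6 v=3: → [4,8); WM=5
i=8 t=9 v=4: → [9,11); WM=8
i=9 t=8 v=8: → [8,11); WM=8
i=10 t=2 v=9: DROP (t<8-0); WM=8
i=11 t=13 v=5: → [13,15); WM=12
i=12 t=12 v=9: → [12,15); WM=12
i=13 t=11 v=6: DROP (t<12-0); WM=12
i=14 t=16 v=7: → [16,18); WM=15

[0,3)=4 [4,8)=4 [8,11)=2 [12,15)=2 [16,18)=1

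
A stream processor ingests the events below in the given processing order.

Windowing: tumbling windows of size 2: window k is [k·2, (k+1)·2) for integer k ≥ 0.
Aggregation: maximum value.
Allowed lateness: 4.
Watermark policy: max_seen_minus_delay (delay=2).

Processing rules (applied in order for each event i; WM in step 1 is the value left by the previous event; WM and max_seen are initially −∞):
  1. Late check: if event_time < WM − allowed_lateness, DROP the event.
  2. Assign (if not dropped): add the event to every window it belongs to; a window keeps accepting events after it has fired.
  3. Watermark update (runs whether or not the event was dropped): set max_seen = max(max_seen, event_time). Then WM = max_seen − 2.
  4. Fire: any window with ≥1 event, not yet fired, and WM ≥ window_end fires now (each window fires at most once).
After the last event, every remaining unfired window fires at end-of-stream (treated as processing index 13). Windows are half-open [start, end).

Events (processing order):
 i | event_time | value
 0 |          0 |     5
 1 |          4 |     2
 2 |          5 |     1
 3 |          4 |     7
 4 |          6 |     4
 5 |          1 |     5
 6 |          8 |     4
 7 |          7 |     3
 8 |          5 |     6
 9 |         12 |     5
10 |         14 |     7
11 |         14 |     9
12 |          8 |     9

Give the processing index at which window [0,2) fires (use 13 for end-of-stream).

1

i=0 t=0 v=5: → [0,2); WM=-2
i=1 t=4 v=2: → [4,6); WM=2; [0,2) fires=5
i=2 t=5 v=1: → [4,6); WM=3
i=3 t=4 v=7: → [4,6); WM=3
i=4 t=6 v=4: → [6,8); WM=4
i=5 t=1 v=5: → [0,2); WM=4
i=6 t=8 v=4: → [8,10); WM=6; [4,6) fires=7
i=7 t=7 v=3: → [6,8); WM=6
i=8 t=5 v=6: → [4,6); WM=6
i=9 t=12 v=5: → [12,14); WM=10; [6,8) fires=4 [8,10) fires=4
i=10 t=14 v=7: → [14,16); WM=12
i=11 t=14 v=9: → [14,16); WM=12
i=12 t=8 v=9: → [8,10); WM=12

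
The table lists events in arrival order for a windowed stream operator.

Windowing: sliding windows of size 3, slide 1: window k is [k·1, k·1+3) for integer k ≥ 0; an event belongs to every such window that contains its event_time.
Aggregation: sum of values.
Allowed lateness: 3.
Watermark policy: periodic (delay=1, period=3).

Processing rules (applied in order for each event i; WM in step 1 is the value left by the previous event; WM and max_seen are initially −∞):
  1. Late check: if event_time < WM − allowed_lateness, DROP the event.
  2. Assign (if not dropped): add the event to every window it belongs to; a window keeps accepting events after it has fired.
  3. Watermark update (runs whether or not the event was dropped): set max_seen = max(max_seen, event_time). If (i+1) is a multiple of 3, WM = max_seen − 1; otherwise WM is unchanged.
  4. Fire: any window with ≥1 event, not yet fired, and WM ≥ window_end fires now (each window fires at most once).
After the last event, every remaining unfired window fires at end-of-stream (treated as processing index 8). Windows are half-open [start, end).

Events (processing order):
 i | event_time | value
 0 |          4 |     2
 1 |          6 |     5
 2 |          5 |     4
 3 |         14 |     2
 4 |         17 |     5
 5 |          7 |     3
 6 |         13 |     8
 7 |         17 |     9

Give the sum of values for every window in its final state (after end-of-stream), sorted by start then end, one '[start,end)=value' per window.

[2,5)=2 [3,6)=6 [4,7)=11 [5,8)=12 [6,9)=8 [7,10)=3 [11,14)=8 [12,15)=10 [13,16)=10 [14,17)=2 [15,18)=14 [16,19)=14 [17,20)=14

i=0 t=4 v=2: → [4,7),[3,6),[2,5); WM=−∞
i=1 t=6 v=5: → [6,9),[5,8),[4,7); WM=−∞
i=2 t=5 v=4: → [5,8),[4,7),[3,6); WM=5; [2,5) fires=2
i=3 t=14 v=2: → [14,17),[13,16),[12,15); WM=5
i=4 t=17 v=5: → [17,20),[16,19),[15,18); WM=5
i=5 t=7 v=3: → [7,10),[6,9),[5,8); WM=16; [3,6) fires=6 [4,7) fires=11 [5,8) fires=12 [6,9) fires=8 [7,10) fires=3 [12,15) fires=2 [13,16) fires=2
i=6 t=13 v=8: → [13,16),[12,15),[11,14); WM=16; [11,14) fires=8
i=7 t=17 v=9: → [17,20),[16,19),[15,18); WM=16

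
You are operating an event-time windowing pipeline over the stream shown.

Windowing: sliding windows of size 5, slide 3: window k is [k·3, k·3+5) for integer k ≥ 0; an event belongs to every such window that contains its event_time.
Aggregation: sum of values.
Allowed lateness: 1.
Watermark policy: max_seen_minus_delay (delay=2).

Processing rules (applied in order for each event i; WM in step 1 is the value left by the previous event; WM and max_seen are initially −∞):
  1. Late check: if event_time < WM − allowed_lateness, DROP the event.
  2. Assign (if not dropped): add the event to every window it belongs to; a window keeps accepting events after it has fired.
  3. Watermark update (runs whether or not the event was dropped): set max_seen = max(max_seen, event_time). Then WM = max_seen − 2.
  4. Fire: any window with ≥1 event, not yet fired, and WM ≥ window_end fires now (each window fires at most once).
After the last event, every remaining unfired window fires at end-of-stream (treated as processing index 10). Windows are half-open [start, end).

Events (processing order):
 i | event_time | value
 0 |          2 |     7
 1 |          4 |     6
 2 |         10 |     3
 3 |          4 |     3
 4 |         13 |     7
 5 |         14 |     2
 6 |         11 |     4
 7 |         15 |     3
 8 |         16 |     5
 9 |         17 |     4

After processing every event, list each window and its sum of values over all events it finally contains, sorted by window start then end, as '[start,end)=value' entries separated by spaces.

i=0 t=2 v=7: → [0,5); WM=0
i=1 t=4 v=6: → [3,8),[0,5); WM=2
i=2 t=10 v=3: → [9,14),[6,11); WM=8; [0,5) fires=13 [3,8) fires=6
i=3 t=4 v=3: DROP (t<8-1); WM=8
i=4 t=13 v=7: → [12,17),[9,14); WM=11; [6,11) fires=3
i=5 t=14 v=2: → [12,17); WM=12
i=6 t=11 v=4: → [9,14); WM=12
i=7 t=15 v=3: → [15,20),[12,17); WM=13
i=8 t=16 v=5: → [15,20),[12,17); WM=14; [9,14) fires=14
i=9 t=17 v=4: → [15,20); WM=15

[0,5)=13 [3,8)=6 [6,11)=3 [9,14)=14 [12,17)=17 [15,20)=12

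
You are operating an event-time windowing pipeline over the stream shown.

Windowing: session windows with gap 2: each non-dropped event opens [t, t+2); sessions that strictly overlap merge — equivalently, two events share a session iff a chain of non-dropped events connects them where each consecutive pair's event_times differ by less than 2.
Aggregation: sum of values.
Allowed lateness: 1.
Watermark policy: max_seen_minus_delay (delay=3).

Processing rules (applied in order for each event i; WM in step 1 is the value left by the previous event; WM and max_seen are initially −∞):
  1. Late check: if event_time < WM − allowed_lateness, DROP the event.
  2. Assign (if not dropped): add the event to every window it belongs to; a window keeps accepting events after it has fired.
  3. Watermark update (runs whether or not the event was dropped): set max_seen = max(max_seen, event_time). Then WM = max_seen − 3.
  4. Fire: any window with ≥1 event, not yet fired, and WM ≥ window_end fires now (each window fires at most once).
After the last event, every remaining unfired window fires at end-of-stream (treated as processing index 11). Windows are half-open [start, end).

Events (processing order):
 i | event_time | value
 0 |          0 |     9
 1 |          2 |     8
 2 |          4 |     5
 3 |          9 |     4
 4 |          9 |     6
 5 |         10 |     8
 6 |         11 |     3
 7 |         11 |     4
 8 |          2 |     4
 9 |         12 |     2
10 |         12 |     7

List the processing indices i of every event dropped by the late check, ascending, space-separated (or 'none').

8

i=0 t=0 v=9: → [0,2); WM=-3
i=1 t=2 v=8: → [2,4); WM=-1
i=2 t=4 v=5: → [4,6); WM=1
i=3 t=9 v=4: → [9,11); WM=6
i=4 t=9 v=6: → [9,11); WM=6
i=5 t=10 v=8: → [9,12); WM=7
i=6 t=11 v=3: → [9,13); WM=8
i=7 t=11 v=4: → [9,13); WM=8
i=8 t=2 v=4: DROP (t<8-1); WM=8
i=9 t=12 v=2: → [9,14); WM=9
i=10 t=12 v=7: → [9,14); WM=9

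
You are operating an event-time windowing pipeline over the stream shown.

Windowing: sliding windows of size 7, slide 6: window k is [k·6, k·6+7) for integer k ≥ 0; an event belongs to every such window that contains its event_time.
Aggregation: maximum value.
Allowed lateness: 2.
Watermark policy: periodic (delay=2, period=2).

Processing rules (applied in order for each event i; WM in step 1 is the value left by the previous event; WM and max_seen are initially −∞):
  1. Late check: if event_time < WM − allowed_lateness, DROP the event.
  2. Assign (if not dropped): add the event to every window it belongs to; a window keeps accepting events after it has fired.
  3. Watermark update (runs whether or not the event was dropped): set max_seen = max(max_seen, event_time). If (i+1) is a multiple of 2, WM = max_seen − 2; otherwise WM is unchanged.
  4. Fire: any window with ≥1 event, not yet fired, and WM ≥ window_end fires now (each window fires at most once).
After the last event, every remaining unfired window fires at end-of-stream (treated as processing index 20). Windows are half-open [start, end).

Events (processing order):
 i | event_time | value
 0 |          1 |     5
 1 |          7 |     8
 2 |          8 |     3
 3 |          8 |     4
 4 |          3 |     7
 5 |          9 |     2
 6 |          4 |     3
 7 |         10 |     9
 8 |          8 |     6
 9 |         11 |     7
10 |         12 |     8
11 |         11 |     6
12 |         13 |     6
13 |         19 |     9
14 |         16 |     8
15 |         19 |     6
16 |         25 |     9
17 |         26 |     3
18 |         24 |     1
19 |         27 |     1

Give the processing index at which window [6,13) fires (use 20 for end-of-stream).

13

i=0 t=1 v=5: → [0,7); WM=−∞
i=1 t=7 v=8: → [6,13); WM=5
i=2 t=8 v=3: → [6,13); WM=5
i=3 t=8 v=4: → [6,13); WM=6
i=4 t=3 v=7: DROP (t<6-2); WM=6
i=5 t=9 v=2: → [6,13); WM=7; [0,7) fires=5
i=6 t=4 v=3: DROP (t<7-2); WM=7
i=7 t=10 v=9: → [6,13); WM=8
i=8 t=8 v=6: → [6,13); WM=8
i=9 t=11 v=7: → [6,13); WM=9
i=10 t=12 v=8: → [12,19),[6,13); WM=9
i=11 t=11 v=6: → [6,13); WM=10
i=12 t=13 v=6: → [12,19); WM=10
i=13 t=19 v=9: → [18,25); WM=17; [6,13) fires=9
i=14 t=16 v=8: → [12,19); WM=17
i=15 t=19 v=6: → [18,25); WM=17
i=16 t=25 v=9: → [24,31); WM=17
i=17 t=26 v=3: → [24,31); WM=24; [12,19) fires=8
i=18 t=24 v=1: → [24,31),[18,25); WM=24
i=19 t=27 v=1: → [24,31); WM=25; [18,25) fires=9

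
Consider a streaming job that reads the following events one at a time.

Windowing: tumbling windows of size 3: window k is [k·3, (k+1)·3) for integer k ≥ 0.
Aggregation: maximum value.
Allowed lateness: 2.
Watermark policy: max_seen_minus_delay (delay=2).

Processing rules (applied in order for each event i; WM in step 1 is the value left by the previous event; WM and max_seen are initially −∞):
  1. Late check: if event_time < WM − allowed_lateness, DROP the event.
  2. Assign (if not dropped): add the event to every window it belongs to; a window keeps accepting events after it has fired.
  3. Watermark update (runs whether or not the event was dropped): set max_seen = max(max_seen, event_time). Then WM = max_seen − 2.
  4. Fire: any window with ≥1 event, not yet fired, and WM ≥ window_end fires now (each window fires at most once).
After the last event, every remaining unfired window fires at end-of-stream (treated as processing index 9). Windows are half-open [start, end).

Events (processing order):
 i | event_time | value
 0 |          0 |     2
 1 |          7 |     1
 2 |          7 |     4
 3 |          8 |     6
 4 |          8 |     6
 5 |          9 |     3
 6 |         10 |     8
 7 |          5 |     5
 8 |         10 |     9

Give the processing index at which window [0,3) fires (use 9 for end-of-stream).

i=0 t=0 v=2: → [0,3); WM=-2
i=1 t=7 v=1: → [6,9); WM=5; [0,3) fires=2
i=2 t=7 v=4: → [6,9); WM=5
i=3 t=8 v=6: → [6,9); WM=6
i=4 t=8 v=6: → [6,9); WM=6
i=5 t=9 v=3: → [9,12); WM=7
i=6 t=10 v=8: → [9,12); WM=8
i=7 t=5 v=5: DROP (t<8-2); WM=8
i=8 t=10 v=9: → [9,12); WM=8

1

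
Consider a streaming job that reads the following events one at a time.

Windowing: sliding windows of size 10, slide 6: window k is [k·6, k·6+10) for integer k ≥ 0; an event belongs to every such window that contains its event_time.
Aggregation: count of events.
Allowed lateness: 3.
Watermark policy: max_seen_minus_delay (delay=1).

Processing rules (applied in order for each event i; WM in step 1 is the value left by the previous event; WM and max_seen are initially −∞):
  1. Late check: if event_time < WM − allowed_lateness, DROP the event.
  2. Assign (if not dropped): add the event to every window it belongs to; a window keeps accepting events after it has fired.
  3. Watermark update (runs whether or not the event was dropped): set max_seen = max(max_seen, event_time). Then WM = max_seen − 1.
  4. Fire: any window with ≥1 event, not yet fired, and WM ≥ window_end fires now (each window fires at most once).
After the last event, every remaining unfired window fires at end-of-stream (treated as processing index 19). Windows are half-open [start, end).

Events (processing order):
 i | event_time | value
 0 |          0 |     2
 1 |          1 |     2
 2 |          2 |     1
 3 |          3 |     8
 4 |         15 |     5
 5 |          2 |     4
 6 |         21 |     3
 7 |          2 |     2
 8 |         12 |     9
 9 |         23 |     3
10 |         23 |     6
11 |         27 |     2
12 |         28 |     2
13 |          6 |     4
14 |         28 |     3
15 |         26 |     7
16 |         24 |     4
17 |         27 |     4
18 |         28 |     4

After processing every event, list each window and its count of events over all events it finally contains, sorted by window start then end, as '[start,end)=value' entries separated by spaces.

[0,10)=4 [6,16)=1 [12,22)=2 [18,28)=7 [24,34)=7

i=0 t=0 v=2: → [0,10); WM=-1
i=1 t=1 v=2: → [0,10); WM=0
i=2 t=2 v=1: → [0,10); WM=1
i=3 t=3 v=8: → [0,10); WM=2
i=4 t=15 v=5: → [12,22),[6,16); WM=14; [0,10) fires=4
i=5 t=2 v=4: DROP (t<14-3); WM=14
i=6 t=21 v=3: → [18,28),[12,22); WM=20; [6,16) fires=1
i=7 t=2 v=2: DROP (t<20-3); WM=20
i=8 t=12 v=9: DROP (t<20-3); WM=20
i=9 t=23 v=3: → [18,28); WM=22; [12,22) fires=2
i=10 t=23 v=6: → [18,28); WM=22
i=11 t=27 v=2: → [24,34),[18,28); WM=26
i=12 t=28 v=2: → [24,34); WM=27
i=13 t=6 v=4: DROP (t<27-3); WM=27
i=14 t=28 v=3: → [24,34); WM=27
i=15 t=26 v=7: → [24,34),[18,28); WM=27
i=16 t=24 v=4: → [24,34),[18,28); WM=27
i=17 t=27 v=4: → [24,34),[18,28); WM=27
i=18 t=28 v=4: → [24,34); WM=27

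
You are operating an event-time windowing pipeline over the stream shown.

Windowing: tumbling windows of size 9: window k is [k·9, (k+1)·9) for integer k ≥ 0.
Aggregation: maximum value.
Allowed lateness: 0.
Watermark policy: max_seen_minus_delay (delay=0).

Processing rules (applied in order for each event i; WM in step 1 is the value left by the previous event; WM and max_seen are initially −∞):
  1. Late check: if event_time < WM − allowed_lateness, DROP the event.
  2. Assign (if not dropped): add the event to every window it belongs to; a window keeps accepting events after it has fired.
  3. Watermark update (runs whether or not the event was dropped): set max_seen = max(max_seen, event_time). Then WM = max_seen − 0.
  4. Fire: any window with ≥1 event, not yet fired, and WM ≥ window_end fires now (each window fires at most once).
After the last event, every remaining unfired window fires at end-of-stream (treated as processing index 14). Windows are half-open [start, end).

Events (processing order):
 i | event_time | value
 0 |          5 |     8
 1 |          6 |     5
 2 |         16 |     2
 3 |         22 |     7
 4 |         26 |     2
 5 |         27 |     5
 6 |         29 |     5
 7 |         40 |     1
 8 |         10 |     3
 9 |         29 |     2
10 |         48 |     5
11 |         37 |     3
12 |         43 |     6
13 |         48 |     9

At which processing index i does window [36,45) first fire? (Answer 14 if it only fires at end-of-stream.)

10

i=0 t=5 v=8: → [0,9); WM=5
i=1 t=6 v=5: → [0,9); WM=6
i=2 t=16 v=2: → [9,18); WM=16; [0,9) fires=8
i=3 t=22 v=7: → [18,27); WM=22; [9,18) fires=2
i=4 t=26 v=2: → [18,27); WM=26
i=5 t=27 v=5: → [27,36); WM=27; [18,27) fires=7
i=6 t=29 v=5: → [27,36); WM=29
i=7 t=40 v=1: → [36,45); WM=40; [27,36) fires=5
i=8 t=10 v=3: DROP (t<40-0); WM=40
i=9 t=29 v=2: DROP (t<40-0); WM=40
i=10 t=48 v=5: → [45,54); WM=48; [36,45) fires=1
i=11 t=37 v=3: DROP (t<48-0); WM=48
i=12 t=43 v=6: DROP (t<48-0); WM=48
i=13 t=48 v=9: → [45,54); WM=48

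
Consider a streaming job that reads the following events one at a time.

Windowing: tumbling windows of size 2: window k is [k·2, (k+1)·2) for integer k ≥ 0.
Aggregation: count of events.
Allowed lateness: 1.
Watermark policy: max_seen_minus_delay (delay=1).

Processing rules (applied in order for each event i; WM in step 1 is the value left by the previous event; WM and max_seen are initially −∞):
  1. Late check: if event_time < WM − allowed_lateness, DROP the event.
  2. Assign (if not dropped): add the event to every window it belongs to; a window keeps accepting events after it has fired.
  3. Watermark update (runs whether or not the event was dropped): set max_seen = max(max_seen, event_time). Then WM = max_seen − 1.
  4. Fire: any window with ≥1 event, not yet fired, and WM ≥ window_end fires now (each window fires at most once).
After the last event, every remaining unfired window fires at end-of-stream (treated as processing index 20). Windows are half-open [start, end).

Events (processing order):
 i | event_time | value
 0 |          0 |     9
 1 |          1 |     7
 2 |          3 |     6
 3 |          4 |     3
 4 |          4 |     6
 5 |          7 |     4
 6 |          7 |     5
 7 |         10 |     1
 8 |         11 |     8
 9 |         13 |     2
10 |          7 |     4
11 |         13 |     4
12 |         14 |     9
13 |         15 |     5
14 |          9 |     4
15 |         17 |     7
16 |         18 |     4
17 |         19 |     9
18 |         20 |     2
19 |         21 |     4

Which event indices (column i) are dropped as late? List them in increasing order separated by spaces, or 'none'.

10 14

i=0 t=0 v=9: → [0,2); WM=-1
i=1 t=1 v=7: → [0,2); WM=0
i=2 t=3 v=6: → [2,4); WM=2; [0,2) fires=2
i=3 t=4 v=3: → [4,6); WM=3
i=4 t=4 v=6: → [4,6); WM=3
i=5 t=7 v=4: → [6,8); WM=6; [2,4) fires=1 [4,6) fires=2
i=6 t=7 v=5: → [6,8); WM=6
i=7 t=10 v=1: → [10,12); WM=9; [6,8) fires=2
i=8 t=11 v=8: → [10,12); WM=10
i=9 t=13 v=2: → [12,14); WM=12; [10,12) fires=2
i=10 t=7 v=4: DROP (t<12-1); WM=12
i=11 t=13 v=4: → [12,14); WM=12
i=12 t=14 v=9: → [14,16); WM=13
i=13 t=15 v=5: → [14,16); WM=14; [12,14) fires=2
i=14 t=9 v=4: DROP (t<14-1); WM=14
i=15 t=17 v=7: → [16,18); WM=16; [14,16) fires=2
i=16 t=18 v=4: → [18,20); WM=17
i=17 t=19 v=9: → [18,20); WM=18; [16,18) fires=1
i=18 t=20 v=2: → [20,22); WM=19
i=19 t=21 v=4: → [20,22); WM=20; [18,20) fires=2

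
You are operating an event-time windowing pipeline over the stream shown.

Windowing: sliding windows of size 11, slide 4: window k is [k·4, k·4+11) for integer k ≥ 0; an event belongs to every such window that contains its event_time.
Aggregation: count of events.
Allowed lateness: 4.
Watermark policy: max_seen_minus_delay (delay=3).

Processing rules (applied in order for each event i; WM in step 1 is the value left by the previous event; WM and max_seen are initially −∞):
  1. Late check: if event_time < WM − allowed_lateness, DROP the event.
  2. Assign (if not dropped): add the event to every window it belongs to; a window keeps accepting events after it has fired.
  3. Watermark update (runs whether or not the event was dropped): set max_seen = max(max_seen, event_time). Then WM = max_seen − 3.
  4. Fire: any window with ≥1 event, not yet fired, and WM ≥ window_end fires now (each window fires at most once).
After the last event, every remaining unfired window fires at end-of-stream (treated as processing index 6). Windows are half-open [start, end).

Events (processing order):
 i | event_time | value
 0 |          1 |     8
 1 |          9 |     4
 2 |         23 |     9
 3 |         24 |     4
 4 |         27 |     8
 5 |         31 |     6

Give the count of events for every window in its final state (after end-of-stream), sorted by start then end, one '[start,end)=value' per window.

i=0 t=1 v=8: → [0,11); WM=-2
i=1 t=9 v=4: → [8,19),[4,15),[0,11); WM=6
i=2 t=23 v=9: → [20,31),[16,27); WM=20; [0,11) fires=2 [4,15) fires=1 [8,19) fires=1
i=3 t=24 v=4: → [24,35),[20,31),[16,27); WM=21
i=4 t=27 v=8: → [24,35),[20,31); WM=24
i=5 t=31 v=6: → [28,39),[24,35); WM=28; [16,27) fires=2

[0,11)=2 [4,15)=1 [8,19)=1 [16,27)=2 [20,31)=3 [24,35)=3 [28,39)=1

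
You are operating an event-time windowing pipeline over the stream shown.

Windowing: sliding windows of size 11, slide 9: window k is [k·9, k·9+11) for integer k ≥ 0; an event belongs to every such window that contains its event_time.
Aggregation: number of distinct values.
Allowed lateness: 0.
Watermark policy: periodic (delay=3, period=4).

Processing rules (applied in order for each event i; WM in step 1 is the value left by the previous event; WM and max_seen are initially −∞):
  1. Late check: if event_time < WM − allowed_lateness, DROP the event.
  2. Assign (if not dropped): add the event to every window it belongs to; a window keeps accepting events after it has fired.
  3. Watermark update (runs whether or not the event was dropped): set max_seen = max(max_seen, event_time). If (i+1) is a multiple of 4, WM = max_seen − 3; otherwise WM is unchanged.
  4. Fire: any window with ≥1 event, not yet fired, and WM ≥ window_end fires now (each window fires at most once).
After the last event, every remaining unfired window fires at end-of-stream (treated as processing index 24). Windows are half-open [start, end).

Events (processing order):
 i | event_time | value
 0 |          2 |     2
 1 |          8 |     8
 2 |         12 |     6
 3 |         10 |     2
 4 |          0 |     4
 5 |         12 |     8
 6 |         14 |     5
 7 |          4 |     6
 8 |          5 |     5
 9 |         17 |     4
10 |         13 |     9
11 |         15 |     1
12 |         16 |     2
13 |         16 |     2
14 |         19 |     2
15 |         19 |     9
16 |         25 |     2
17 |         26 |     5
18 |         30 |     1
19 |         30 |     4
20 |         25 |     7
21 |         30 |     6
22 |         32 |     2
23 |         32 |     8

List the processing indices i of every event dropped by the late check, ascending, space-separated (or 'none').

i=0 t=2 v=2: → [0,11); WM=−∞
i=1 t=8 v=8: → [0,11); WM=−∞
i=2 t=12 v=6: → [9,20); WM=−∞
i=3 t=10 v=2: → [9,20),[0,11); WM=9
i=4 t=0 v=4: DROP (t<9-0); WM=9
i=5 t=12 v=8: → [9,20); WM=9
i=6 t=14 v=5: → [9,20); WM=9
i=7 t=4 v=6: DROP (t<9-0); WM=11; [0,11) fires=2
i=8 t=5 v=5: DROP (t<11-0); WM=11
i=9 t=17 v=4: → [9,20); WM=11
i=10 t=13 v=9: → [9,20); WM=11
i=11 t=15 v=1: → [9,20); WM=14
i=12 t=16 v=2: → [9,20); WM=14
i=13 t=16 v=2: → [9,20); WM=14
i=14 t=19 v=2: → [18,29),[9,20); WM=14
i=15 t=19 v=9: → [18,29),[9,20); WM=16
i=16 t=25 v=2: → [18,29); WM=16
i=17 t=26 v=5: → [18,29); WM=16
i=18 t=30 v=1: → [27,38); WM=16
i=19 t=30 v=4: → [27,38); WM=27; [9,20) fires=7
i=20 t=25 v=7: DROP (t<27-0); WM=27
i=21 t=30 v=6: → [27,38); WM=27
i=22 t=32 v=2: → [27,38); WM=27
i=23 t=32 v=8: → [27,38); WM=29; [18,29) fires=3

4 7 8 20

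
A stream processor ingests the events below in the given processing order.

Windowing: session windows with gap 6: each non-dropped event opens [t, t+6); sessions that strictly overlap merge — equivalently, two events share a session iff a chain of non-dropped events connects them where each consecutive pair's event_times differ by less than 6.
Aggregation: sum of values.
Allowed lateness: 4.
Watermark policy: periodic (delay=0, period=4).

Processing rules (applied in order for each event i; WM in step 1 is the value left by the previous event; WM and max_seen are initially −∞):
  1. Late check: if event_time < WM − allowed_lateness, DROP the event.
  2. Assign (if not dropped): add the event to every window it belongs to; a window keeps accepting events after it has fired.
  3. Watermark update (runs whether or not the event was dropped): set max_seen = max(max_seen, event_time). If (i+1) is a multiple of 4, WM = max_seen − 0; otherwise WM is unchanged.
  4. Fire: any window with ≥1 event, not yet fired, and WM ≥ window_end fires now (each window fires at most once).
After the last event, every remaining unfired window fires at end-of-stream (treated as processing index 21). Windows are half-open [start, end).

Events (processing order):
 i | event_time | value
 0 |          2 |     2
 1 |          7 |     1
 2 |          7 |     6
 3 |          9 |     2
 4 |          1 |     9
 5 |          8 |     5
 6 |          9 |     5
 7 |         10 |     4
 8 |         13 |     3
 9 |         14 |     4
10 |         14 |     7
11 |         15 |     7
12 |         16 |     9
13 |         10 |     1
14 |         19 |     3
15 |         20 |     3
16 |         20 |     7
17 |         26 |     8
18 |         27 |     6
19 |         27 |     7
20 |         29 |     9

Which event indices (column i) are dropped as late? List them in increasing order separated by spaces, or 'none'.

4 13

i=0 t=2 v=2: → [2,8); WM=−∞
i=1 t=7 v=1: → [2,13); WM=−∞
i=2 t=7 v=6: → [2,13); WM=−∞
i=3 t=9 v=2: → [2,15); WM=9
i=4 t=1 v=9: DROP (t<9-4); WM=9
i=5 t=8 v=5: → [2,15); WM=9
i=6 t=9 v=5: → [2,15); WM=9
i=7 t=10 v=4: → [2,16); WM=10
i=8 t=13 v=3: → [2,19); WM=10
i=9 t=14 v=4: → [2,20); WM=10
i=10 t=14 v=7: → [2,20); WM=10
i=11 t=15 v=7: → [2,21); WM=15
i=12 t=16 v=9: → [2,22); WM=15
i=13 t=10 v=1: DROP (t<15-4); WM=15
i=14 t=19 v=3: → [2,25); WM=15
i=15 t=20 v=3: → [2,26); WM=20
i=16 t=20 v=7: → [2,26); WM=20
i=17 t=26 v=8: → [26,32); WM=20
i=18 t=27 v=6: → [26,33); WM=20
i=19 t=27 v=7: → [26,33); WM=27
i=20 t=29 v=9: → [26,35); WM=27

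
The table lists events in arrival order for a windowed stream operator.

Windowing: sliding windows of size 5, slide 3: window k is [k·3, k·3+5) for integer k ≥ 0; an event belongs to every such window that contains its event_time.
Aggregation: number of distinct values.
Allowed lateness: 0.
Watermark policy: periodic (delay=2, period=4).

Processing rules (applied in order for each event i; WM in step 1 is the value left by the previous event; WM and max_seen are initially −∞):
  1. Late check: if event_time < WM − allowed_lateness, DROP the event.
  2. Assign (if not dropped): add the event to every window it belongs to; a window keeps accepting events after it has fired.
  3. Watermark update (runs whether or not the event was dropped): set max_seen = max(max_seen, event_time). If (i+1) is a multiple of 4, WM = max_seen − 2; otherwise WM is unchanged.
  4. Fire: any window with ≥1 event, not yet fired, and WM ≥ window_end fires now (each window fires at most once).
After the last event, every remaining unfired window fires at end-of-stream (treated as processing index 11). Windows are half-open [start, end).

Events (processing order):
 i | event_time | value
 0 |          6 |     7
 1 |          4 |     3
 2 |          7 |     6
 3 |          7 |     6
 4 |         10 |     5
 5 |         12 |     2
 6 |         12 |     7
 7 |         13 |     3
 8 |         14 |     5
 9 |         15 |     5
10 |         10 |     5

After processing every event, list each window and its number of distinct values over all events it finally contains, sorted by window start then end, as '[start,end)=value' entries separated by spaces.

[0,5)=1 [3,8)=3 [6,11)=3 [9,14)=4 [12,17)=4 [15,20)=1

i=0 t=6 v=7: → [6,11),[3,8); WM=−∞
i=1 t=4 v=3: → [3,8),[0,5); WM=−∞
i=2 t=7 v=6: → [6,11),[3,8); WM=−∞
i=3 t=7 v=6: → [6,11),[3,8); WM=5; [0,5) fires=1
i=4 t=10 v=5: → [9,14),[6,11); WM=5
i=5 t=12 v=2: → [12,17),[9,14); WM=5
i=6 t=12 v=7: → [12,17),[9,14); WM=5
i=7 t=13 v=3: → [12,17),[9,14); WM=11; [3,8) fires=3 [6,11) fires=3
i=8 t=14 v=5: → [12,17); WM=11
i=9 t=15 v=5: → [15,20),[12,17); WM=11
i=10 t=10 v=5: DROP (t<11-0); WM=11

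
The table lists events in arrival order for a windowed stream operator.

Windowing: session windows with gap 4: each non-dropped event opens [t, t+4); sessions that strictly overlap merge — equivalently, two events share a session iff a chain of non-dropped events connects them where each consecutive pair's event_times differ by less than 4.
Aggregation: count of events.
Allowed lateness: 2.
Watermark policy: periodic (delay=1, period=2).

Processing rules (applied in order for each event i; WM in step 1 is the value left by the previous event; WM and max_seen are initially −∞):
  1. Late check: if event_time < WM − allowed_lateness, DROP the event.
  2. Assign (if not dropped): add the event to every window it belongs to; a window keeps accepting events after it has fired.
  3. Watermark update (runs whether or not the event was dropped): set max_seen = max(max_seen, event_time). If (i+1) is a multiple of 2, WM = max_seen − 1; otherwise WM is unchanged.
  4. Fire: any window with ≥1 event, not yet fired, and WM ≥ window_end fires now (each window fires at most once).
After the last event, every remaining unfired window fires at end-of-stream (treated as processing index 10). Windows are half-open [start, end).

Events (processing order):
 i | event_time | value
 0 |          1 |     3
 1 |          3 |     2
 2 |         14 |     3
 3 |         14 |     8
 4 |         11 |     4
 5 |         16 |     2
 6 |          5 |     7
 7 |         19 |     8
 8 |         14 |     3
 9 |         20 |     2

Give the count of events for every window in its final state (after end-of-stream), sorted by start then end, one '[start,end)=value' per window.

i=0 t=1 v=3: → [1,5); WM=−∞
i=1 t=3 v=2: → [1,7); WM=2
i=2 t=14 v=3: → [14,18); WM=2
i=3 t=14 v=8: → [14,18); WM=13
i=4 t=11 v=4: → [11,18); WM=13
i=5 t=16 v=2: → [11,20); WM=15
i=6 t=5 v=7: DROP (t<15-2); WM=15
i=7 t=19 v=8: → [11,23); WM=18
i=8 t=14 v=3: DROP (t<18-2); WM=18
i=9 t=20 v=2: → [11,24); WM=19

[1,7)=2 [11,24)=6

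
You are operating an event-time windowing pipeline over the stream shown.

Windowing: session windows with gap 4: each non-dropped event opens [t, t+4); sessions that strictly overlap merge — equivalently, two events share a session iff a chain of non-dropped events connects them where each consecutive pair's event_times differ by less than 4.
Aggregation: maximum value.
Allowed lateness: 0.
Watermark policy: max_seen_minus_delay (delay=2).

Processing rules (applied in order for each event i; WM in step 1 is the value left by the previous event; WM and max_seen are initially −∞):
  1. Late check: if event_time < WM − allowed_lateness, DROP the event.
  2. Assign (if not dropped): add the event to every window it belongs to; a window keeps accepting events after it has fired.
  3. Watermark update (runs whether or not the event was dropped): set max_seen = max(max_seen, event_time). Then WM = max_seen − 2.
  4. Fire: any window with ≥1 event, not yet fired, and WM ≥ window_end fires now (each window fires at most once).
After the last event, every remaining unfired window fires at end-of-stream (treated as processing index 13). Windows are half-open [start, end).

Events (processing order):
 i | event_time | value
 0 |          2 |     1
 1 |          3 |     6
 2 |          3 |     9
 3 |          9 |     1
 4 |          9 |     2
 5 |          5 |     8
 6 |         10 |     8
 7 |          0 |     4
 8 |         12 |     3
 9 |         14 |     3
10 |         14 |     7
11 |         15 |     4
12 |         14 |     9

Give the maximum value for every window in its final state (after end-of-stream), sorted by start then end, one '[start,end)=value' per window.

i=0 t=2 v=1: → [2,6); WM=0
i=1 t=3 v=6: → [2,7); WM=1
i=2 t=3 v=9: → [2,7); WM=1
i=3 t=9 v=1: → [9,13); WM=7
i=4 t=9 v=2: → [9,13); WM=7
i=5 t=5 v=8: DROP (t<7-0); WM=7
i=6 t=10 v=8: → [9,14); WM=8
i=7 t=0 v=4: DROP (t<8-0); WM=8
i=8 t=12 v=3: → [9,16); WM=10
i=9 t=14 v=3: → [9,18); WM=12
i=10 t=14 v=7: → [9,18); WM=12
i=11 t=15 v=4: → [9,19); WM=13
i=12 t=14 v=9: → [9,19); WM=13

[2,7)=9 [9,19)=9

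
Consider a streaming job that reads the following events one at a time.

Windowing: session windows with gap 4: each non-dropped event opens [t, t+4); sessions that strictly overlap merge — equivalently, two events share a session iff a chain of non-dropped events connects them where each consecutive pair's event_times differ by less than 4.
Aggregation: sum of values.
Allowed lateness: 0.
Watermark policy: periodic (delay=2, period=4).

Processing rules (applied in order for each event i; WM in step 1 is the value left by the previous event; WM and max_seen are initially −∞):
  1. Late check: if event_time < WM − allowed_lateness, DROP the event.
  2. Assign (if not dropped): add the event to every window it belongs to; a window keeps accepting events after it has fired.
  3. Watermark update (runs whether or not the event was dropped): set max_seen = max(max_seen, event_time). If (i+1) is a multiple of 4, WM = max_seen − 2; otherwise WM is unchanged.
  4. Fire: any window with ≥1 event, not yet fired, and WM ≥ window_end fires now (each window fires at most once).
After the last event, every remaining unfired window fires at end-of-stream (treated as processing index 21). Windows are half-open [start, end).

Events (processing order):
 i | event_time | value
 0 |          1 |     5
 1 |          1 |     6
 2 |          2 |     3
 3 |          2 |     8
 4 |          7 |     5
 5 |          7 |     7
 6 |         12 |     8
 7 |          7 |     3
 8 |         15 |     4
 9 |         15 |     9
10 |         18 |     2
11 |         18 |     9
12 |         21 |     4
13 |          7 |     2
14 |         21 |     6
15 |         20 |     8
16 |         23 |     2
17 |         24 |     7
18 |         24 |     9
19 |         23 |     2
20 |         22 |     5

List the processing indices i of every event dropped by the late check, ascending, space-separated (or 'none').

i=0 t=1 v=5: → [1,5); WM=−∞
i=1 t=1 v=6: → [1,5); WM=−∞
i=2 t=2 v=3: → [1,6); WM=−∞
i=3 t=2 v=8: → [1,6); WM=0
i=4 t=7 v=5: → [7,11); WM=0
i=5 t=7 v=7: → [7,11); WM=0
i=6 t=12 v=8: → [12,16); WM=0
i=7 t=7 v=3: → [7,11); WM=10
i=8 t=15 v=4: → [12,19); WM=10
i=9 t=15 v=9: → [12,19); WM=10
i=10 t=18 v=2: → [12,22); WM=10
i=11 t=18 v=9: → [12,22); WM=16
i=12 t=21 v=4: → [12,25); WM=16
i=13 t=7 v=2: DROP (t<16-0); WM=16
i=14 t=21 v=6: → [12,25); WM=16
i=15 t=20 v=8: → [12,25); WM=19
i=16 t=23 v=2: → [12,27); WM=19
i=17 t=24 v=7: → [12,28); WM=19
i=18 t=24 v=9: → [12,28); WM=19
i=19 t=23 v=2: → [12,28); WM=22
i=20 t=22 v=5: → [12,28); WM=22

13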